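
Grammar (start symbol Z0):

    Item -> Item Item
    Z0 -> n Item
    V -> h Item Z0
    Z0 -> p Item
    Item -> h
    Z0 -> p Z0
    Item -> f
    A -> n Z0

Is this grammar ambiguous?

Ambiguous

Witness: n f f f

Derivation 1: Z0 ⇒ n Item ⇒ n Item Item ⇒ n Item Item Item ⇒ n f Item Item ⇒ n f f Item ⇒ n f f f
Derivation 2: Z0 ⇒ n Item ⇒ n Item Item ⇒ n f Item ⇒ n f Item Item ⇒ n f f Item ⇒ n f f f

Two distinct leftmost derivations for the same string.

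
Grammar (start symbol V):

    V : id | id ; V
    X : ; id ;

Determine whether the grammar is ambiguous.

Unambiguous

Only V is reachable from V; ignoring the rest: The reachable grammar is A → atom sep A | atom. Each atom is followed by either the separator (recurse) or end-of-string (stop) — no choice point.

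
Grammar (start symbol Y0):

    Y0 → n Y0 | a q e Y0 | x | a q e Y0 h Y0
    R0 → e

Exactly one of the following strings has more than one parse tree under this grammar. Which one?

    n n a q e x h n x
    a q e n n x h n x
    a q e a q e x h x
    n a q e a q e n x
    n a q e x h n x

n n a q e x h n x: 1 tree
a q e n n x h n x: 1 tree
a q e a q e x h x: 2 trees
n a q e a q e n x: 1 tree
n a q e x h n x: 1 tree

a q e a q e x h x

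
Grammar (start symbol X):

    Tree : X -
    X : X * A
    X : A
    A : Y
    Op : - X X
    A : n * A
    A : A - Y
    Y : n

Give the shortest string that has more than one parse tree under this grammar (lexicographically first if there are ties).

length 1: no string has ≥2 trees
length 3: n * n has 2 parse trees

Two derivations of n * n:
  X ⇒ X * A ⇒ A * A ⇒ Y * A ⇒ n * A ⇒ n * Y ⇒ n * n
  X ⇒ A ⇒ n * A ⇒ n * Y ⇒ n * n

n * n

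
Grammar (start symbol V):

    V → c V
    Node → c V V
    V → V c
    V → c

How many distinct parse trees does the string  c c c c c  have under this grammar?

Parse trees for c c c c c (showing first 6 of 16):
  [V c [V c [V c [V c [V c]]]]]
  [V c [V c [V c [V [V c] c]]]]
  [V c [V c [V [V c [V c]] c]]]
  [V c [V c [V [V [V c] c] c]]]
  [V c [V [V c [V c [V c]]] c]]
  [V c [V [V c [V [V c] c]] c]]

16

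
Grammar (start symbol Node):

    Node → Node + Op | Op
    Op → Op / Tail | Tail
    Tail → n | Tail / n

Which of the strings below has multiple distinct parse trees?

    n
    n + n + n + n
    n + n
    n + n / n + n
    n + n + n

n: 1 tree
n + n + n + n: 1 tree
n + n: 1 tree
n + n / n + n: 2 trees
n + n + n: 1 tree

n + n / n + n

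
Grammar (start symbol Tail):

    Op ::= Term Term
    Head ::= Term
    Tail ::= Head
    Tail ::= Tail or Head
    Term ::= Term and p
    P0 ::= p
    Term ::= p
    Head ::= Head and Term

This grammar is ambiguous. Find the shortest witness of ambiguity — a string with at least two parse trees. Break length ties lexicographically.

length 1: no string has ≥2 trees
length 3: p and p has 2 parse trees

Two derivations of p and p:
  Tail ⇒ Head ⇒ Term ⇒ Term and p ⇒ p and p
  Tail ⇒ Head ⇒ Head and Term ⇒ Term and Term ⇒ p and Term ⇒ p and p

p and p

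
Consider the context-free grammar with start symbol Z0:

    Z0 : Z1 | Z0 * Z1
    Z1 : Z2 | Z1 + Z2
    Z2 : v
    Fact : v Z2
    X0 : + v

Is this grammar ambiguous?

Unambiguous

Only Z0, Z1, Z2 are reachable from Z0; ignoring the rest: The grammar is stratified — Z0 handles '*' (left-recursive), Z1 handles '+', Z2 atoms. Each operator has a fixed associativity and precedence level, so every string has one parse.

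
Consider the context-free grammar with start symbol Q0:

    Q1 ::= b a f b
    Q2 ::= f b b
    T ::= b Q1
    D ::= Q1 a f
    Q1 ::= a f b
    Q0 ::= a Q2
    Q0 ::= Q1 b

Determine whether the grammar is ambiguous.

Ambiguous

Witness: a f b b

Derivation 1: Q0 ⇒ a Q2 ⇒ a f b b
Derivation 2: Q0 ⇒ Q1 b ⇒ a f b b

Two distinct leftmost derivations for the same string.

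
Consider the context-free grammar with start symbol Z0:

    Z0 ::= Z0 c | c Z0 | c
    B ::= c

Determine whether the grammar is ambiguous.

Ambiguous

Witness: c c

Derivation 1: Z0 ⇒ Z0 c ⇒ c c
Derivation 2: Z0 ⇒ c Z0 ⇒ c c

Two distinct leftmost derivations for the same string.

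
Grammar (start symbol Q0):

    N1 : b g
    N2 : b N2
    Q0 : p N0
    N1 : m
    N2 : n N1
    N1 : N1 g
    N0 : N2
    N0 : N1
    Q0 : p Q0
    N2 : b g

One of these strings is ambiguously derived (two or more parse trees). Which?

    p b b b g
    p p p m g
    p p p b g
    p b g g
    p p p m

p b b b g: 1 tree
p p p m g: 1 tree
p p p b g: 2 trees
p b g g: 1 tree
p p p m: 1 tree

p p p b g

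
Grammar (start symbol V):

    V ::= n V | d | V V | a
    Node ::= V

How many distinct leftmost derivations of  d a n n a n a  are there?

Parse trees for d a n n a n a (showing first 6 of 9):
  [V [V d] [V [V a] [V n [V n [V [V a] [V n [V a]]]]]]]
  [V [V d] [V [V a] [V n [V [V n [V a]] [V n [V a]]]]]]
  [V [V d] [V [V a] [V [V n [V n [V a]]] [V n [V a]]]]]
  [V [V d] [V [V [V a] [V n [V n [V a]]]] [V n [V a]]]]
  [V [V [V d] [V a]] [V n [V n [V [V a] [V n [V a]]]]]]
  [V [V [V d] [V a]] [V n [V [V n [V a]] [V n [V a]]]]]

9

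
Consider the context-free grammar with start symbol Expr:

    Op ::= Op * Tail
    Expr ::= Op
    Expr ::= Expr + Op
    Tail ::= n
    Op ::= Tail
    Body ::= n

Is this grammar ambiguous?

Unambiguous

Only Expr, Op, Tail are reachable from Expr; ignoring the rest: This is a standard precedence ladder (Expr over Op over Tail), with each level left-recursive on its own operator ('+' at Expr, '*' at Op). That structure is LR(1), hence unambiguous.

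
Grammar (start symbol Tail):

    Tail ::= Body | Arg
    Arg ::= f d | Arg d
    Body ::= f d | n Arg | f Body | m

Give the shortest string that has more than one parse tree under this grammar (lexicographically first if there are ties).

f d

length 1: no string has ≥2 trees
length 2: f d has 2 parse trees

Two derivations of f d:
  Tail ⇒ Body ⇒ f d
  Tail ⇒ Arg ⇒ f d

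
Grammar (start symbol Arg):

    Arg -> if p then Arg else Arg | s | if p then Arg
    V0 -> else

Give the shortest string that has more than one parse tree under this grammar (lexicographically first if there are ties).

length 1: no string has ≥2 trees
length 4: no string has ≥2 trees
length 6: no string has ≥2 trees
length 7: no string has ≥2 trees
length 9: if p then if p then s else s has 2 parse trees

Two derivations of if p then if p then s else s:
  Arg ⇒ if p then Arg else Arg ⇒ if p then if p then Arg else Arg ⇒ if p then if p then s else Arg ⇒ if p then if p then s else s
  Arg ⇒ if p then Arg ⇒ if p then if p then Arg else Arg ⇒ if p then if p then s else Arg ⇒ if p then if p then s else s

if p then if p then s else s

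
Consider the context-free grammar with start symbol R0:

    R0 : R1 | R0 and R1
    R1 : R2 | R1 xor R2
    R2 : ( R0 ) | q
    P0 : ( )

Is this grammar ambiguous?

Only R0, R1, R2 are reachable from R0; ignoring the rest: The grammar is stratified — R0 handles 'and' (left-recursive), R1 handles 'xor', R2 atoms. Each operator has a fixed associativity and precedence level, so every string has one parse.

Unambiguous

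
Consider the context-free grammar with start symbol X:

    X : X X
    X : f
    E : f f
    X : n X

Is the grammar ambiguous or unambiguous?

Witness: f f f

Derivation 1: X ⇒ X X ⇒ X X X ⇒ f X X ⇒ f f X ⇒ f f f
Derivation 2: X ⇒ X X ⇒ f X ⇒ f X X ⇒ f f X ⇒ f f f

Two distinct leftmost derivations for the same string.

Ambiguous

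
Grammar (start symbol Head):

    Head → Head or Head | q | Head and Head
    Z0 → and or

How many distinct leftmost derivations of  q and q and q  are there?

2

Parse trees for q and q and q:
  [Head [Head q] and [Head [Head q] and [Head q]]]
  [Head [Head [Head q] and [Head q]] and [Head q]]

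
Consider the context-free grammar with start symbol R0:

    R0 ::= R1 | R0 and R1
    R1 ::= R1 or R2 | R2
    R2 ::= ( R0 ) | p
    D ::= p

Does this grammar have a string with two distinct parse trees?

Only R0, R1, R2 are reachable from R0; ignoring the rest: The grammar is stratified — R0 handles 'and' (left-recursive), R1 handles 'or', R2 atoms. Each operator has a fixed associativity and precedence level, so every string has one parse.

Unambiguous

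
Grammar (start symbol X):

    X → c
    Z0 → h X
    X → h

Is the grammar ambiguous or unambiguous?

Unambiguous

(Z0 is unreachable from X, so its rules don't affect L(X).) Restricted to the reachable nonterminals, every rule has the form A → t or A → t B, and no two rules for the same A share a first terminal. The grammar encodes a DFA — one run per string.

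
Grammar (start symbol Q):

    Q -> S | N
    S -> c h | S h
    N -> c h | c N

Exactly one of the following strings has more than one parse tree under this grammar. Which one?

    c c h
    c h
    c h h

c c h: 1 tree
c h: 2 trees
c h h: 1 tree

c h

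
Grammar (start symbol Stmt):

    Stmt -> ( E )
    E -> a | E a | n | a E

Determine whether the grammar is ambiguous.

Witness: ( a a )

Derivation 1: Stmt ⇒ ( E ) ⇒ ( E a ) ⇒ ( a a )
Derivation 2: Stmt ⇒ ( E ) ⇒ ( a E ) ⇒ ( a a )

Two distinct leftmost derivations for the same string.

Ambiguous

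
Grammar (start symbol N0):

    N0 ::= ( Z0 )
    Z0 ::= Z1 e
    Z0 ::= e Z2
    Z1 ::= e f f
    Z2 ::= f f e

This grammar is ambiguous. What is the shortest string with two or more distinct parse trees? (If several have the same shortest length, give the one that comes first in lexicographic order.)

( e f f e )

length 6: ( e f f e ) has 2 parse trees

Two derivations of ( e f f e ):
  N0 ⇒ ( Z0 ) ⇒ ( Z1 e ) ⇒ ( e f f e )
  N0 ⇒ ( Z0 ) ⇒ ( e Z2 ) ⇒ ( e f f e )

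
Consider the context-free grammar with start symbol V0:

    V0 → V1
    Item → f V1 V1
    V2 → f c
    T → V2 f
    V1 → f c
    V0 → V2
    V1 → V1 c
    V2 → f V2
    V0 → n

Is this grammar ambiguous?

Witness: f c

Derivation 1: V0 ⇒ V1 ⇒ f c
Derivation 2: V0 ⇒ V2 ⇒ f c

Two distinct leftmost derivations for the same string.

Ambiguous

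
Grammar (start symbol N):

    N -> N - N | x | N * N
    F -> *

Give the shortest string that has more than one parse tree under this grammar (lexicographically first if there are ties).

x * x * x

length 1: no string has ≥2 trees
length 3: no string has ≥2 trees
length 5: x * x * x has 2 parse trees

Two derivations of x * x * x:
  N ⇒ N * N ⇒ x * N ⇒ x * N * N ⇒ x * x * N ⇒ x * x * x
  N ⇒ N * N ⇒ N * N * N ⇒ x * N * N ⇒ x * x * N ⇒ x * x * x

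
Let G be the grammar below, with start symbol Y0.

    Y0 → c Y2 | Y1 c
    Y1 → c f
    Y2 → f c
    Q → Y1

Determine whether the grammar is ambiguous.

Witness: c f c

Derivation 1: Y0 ⇒ c Y2 ⇒ c f c
Derivation 2: Y0 ⇒ Y1 c ⇒ c f c

Two distinct leftmost derivations for the same string.

Ambiguous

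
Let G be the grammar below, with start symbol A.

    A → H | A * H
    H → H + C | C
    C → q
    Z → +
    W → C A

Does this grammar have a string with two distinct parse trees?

Unambiguous

Only A, H, C are reachable from A; ignoring the rest: A → A * H | H  ;  H → H + C | C  — a left-associative chain with C at the bottom. Each string factors uniquely by precedence.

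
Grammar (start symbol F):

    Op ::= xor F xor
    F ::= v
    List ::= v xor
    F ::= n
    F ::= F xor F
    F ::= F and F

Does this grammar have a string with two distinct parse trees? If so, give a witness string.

Ambiguous

Witness: n and n and n

Derivation 1: F ⇒ F and F ⇒ n and F ⇒ n and F and F ⇒ n and n and F ⇒ n and n and n
Derivation 2: F ⇒ F and F ⇒ F and F and F ⇒ n and F and F ⇒ n and n and F ⇒ n and n and n

Two distinct leftmost derivations for the same string.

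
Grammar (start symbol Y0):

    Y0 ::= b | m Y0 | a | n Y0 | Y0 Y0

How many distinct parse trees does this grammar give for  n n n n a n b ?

Parse trees for n n n n a n b:
  [Y0 n [Y0 n [Y0 n [Y0 n [Y0 [Y0 a] [Y0 n [Y0 b]]]]]]]
  [Y0 n [Y0 n [Y0 n [Y0 [Y0 n [Y0 a]] [Y0 n [Y0 b]]]]]]
  [Y0 n [Y0 n [Y0 [Y0 n [Y0 n [Y0 a]]] [Y0 n [Y0 b]]]]]
  [Y0 n [Y0 [Y0 n [Y0 n [Y0 n [Y0 a]]]] [Y0 n [Y0 b]]]]
  [Y0 [Y0 n [Y0 n [Y0 n [Y0 n [Y0 a]]]]] [Y0 n [Y0 b]]]

5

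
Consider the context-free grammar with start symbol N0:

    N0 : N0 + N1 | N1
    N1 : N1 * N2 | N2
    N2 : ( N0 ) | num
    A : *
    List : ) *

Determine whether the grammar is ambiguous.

Unambiguous

Only N0, N1, N2 are reachable from N0; ignoring the rest: N0 → N0 + N1 | N1  ;  N1 → N1 * N2 | N2  — a left-associative chain with N2 at the bottom. Each string factors uniquely by precedence.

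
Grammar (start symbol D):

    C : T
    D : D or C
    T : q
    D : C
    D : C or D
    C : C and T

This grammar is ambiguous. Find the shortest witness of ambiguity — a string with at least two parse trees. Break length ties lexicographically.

length 1: no string has ≥2 trees
length 3: q or q has 2 parse trees

Two derivations of q or q:
  D ⇒ D or C ⇒ C or C ⇒ T or C ⇒ q or C ⇒ q or T ⇒ q or q
  D ⇒ C or D ⇒ T or D ⇒ q or D ⇒ q or C ⇒ q or T ⇒ q or q

q or q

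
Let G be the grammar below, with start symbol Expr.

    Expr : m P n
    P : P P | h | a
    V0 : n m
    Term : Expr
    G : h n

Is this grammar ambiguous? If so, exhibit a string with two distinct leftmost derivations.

Witness: m a a a n

Derivation 1: Expr ⇒ m P n ⇒ m P P n ⇒ m P P P n ⇒ m a P P n ⇒ m a a P n ⇒ m a a a n
Derivation 2: Expr ⇒ m P n ⇒ m P P n ⇒ m a P n ⇒ m a P P n ⇒ m a a P n ⇒ m a a a n

Two distinct leftmost derivations for the same string.

Ambiguous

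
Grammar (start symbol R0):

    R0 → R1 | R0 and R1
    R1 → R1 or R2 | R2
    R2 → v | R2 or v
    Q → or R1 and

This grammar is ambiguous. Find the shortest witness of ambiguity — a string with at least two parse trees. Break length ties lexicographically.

v or v

length 1: no string has ≥2 trees
length 3: v or v has 2 parse trees

Two derivations of v or v:
  R0 ⇒ R1 ⇒ R1 or R2 ⇒ R2 or R2 ⇒ v or R2 ⇒ v or v
  R0 ⇒ R1 ⇒ R2 ⇒ R2 or v ⇒ v or v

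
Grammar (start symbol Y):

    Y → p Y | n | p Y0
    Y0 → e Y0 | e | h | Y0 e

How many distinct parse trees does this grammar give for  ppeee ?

Parse trees for ppeee:
  [Y p [Y p [Y0 e [Y0 e [Y0 e]]]]]
  [Y p [Y p [Y0 e [Y0 [Y0 e] e]]]]
  [Y p [Y p [Y0 [Y0 e [Y0 e]] e]]]
  [Y p [Y p [Y0 [Y0 [Y0 e] e] e]]]

4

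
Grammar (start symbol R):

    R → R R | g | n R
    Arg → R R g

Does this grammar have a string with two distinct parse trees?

Ambiguous

Witness: g g g

Derivation 1: R ⇒ R R ⇒ R R R ⇒ g R R ⇒ g g R ⇒ g g g
Derivation 2: R ⇒ R R ⇒ g R ⇒ g R R ⇒ g g R ⇒ g g g

Two distinct leftmost derivations for the same string.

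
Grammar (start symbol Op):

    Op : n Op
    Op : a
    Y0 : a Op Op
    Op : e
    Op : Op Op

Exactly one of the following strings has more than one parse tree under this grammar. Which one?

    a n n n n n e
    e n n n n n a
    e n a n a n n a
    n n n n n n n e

a n n n n n e: 1 tree
e n n n n n a: 1 tree
e n a n a n n a: 12 trees
n n n n n n n e: 1 tree

e n a n a n n a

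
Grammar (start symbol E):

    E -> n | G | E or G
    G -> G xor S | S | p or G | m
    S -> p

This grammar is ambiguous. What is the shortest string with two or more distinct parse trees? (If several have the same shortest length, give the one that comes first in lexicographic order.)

p or m

length 1: no string has ≥2 trees
length 3: p or m has 2 parse trees

Two derivations of p or m:
  E ⇒ G ⇒ p or G ⇒ p or m
  E ⇒ E or G ⇒ G or G ⇒ S or G ⇒ p or G ⇒ p or m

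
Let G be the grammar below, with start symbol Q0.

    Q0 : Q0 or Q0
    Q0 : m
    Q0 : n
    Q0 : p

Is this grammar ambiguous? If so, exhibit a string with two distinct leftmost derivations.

Witness: m or m or m

Derivation 1: Q0 ⇒ Q0 or Q0 ⇒ Q0 or Q0 or Q0 ⇒ m or Q0 or Q0 ⇒ m or m or Q0 ⇒ m or m or m
Derivation 2: Q0 ⇒ Q0 or Q0 ⇒ m or Q0 ⇒ m or Q0 or Q0 ⇒ m or m or Q0 ⇒ m or m or m

Two distinct leftmost derivations for the same string.

Ambiguous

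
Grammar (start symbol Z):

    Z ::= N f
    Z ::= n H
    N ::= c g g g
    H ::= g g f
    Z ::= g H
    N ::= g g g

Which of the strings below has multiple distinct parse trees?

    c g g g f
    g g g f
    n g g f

c g g g f: 1 tree
g g g f: 2 trees
n g g f: 1 tree

g g g f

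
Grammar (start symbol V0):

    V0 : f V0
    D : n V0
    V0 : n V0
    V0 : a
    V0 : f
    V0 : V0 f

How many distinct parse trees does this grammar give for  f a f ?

Parse trees for f a f:
  [V0 f [V0 [V0 a] f]]
  [V0 [V0 f [V0 a]] f]

2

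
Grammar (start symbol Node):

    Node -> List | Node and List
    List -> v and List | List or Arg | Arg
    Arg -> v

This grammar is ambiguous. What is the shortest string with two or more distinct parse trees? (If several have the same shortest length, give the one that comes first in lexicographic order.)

v and v

length 1: no string has ≥2 trees
length 3: v and v has 2 parse trees

Two derivations of v and v:
  Node ⇒ List ⇒ v and List ⇒ v and Arg ⇒ v and v
  Node ⇒ Node and List ⇒ List and List ⇒ Arg and List ⇒ v and List ⇒ v and Arg ⇒ v and v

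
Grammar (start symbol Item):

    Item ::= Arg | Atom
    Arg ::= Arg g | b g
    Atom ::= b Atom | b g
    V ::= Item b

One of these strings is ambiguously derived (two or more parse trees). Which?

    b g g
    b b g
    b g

b g g: 1 tree
b b g: 1 tree
b g: 2 trees

b g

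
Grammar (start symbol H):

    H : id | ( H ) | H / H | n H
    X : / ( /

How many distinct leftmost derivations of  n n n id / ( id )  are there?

4

Parse trees for n n n id / ( id ):
  [H [H n [H n [H n [H id]]]] / [H ( [H id] )]]
  [H n [H [H n [H n [H id]]] / [H ( [H id] )]]]
  [H n [H n [H [H n [H id]] / [H ( [H id] )]]]]
  [H n [H n [H n [H [H id] / [H ( [H id] )]]]]]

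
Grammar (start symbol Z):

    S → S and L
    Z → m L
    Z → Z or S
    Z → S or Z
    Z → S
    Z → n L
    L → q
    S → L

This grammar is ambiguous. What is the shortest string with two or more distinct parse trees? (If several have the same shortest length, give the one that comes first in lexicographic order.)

length 1: no string has ≥2 trees
length 2: no string has ≥2 trees
length 3: q or q has 2 parse trees

Two derivations of q or q:
  Z ⇒ Z or S ⇒ S or S ⇒ L or S ⇒ q or S ⇒ q or L ⇒ q or q
  Z ⇒ S or Z ⇒ L or Z ⇒ q or Z ⇒ q or S ⇒ q or L ⇒ q or q

q or q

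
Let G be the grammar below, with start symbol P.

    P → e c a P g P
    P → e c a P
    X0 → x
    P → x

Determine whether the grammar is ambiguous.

Ambiguous

Witness: e c a e c a x g x

Derivation 1: P ⇒ e c a P g P ⇒ e c a e c a P g P ⇒ e c a e c a x g P ⇒ e c a e c a x g x
Derivation 2: P ⇒ e c a P ⇒ e c a e c a P g P ⇒ e c a e c a x g P ⇒ e c a e c a x g x

Two distinct leftmost derivations for the same string.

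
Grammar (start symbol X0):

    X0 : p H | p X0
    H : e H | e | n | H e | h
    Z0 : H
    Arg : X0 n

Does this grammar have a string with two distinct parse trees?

Ambiguous

Witness: p e e

Derivation 1: X0 ⇒ p H ⇒ p e H ⇒ p e e
Derivation 2: X0 ⇒ p H ⇒ p H e ⇒ p e e

Two distinct leftmost derivations for the same string.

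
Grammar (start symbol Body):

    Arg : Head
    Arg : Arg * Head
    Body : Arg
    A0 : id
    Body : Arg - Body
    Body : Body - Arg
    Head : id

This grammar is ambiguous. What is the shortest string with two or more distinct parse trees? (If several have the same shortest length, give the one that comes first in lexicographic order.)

id - id

length 1: no string has ≥2 trees
length 3: id - id has 2 parse trees

Two derivations of id - id:
  Body ⇒ Arg - Body ⇒ Head - Body ⇒ id - Body ⇒ id - Arg ⇒ id - Head ⇒ id - id
  Body ⇒ Body - Arg ⇒ Arg - Arg ⇒ Head - Arg ⇒ id - Arg ⇒ id - Head ⇒ id - id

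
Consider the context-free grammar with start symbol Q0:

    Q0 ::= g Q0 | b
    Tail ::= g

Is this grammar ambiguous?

Only Q0 is reachable from Q0; ignoring the rest: Each reachable nonterminal has at most one production per leading terminal, and all productions are right-linear; the derivation is determined token-by-token.

Unambiguous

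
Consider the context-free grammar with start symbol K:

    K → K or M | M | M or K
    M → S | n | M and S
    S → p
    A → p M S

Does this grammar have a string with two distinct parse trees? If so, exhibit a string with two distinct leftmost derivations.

Witness: n or n

Derivation 1: K ⇒ K or M ⇒ M or M ⇒ n or M ⇒ n or n
Derivation 2: K ⇒ M or K ⇒ n or K ⇒ n or M ⇒ n or n

Two distinct leftmost derivations for the same string.

Ambiguous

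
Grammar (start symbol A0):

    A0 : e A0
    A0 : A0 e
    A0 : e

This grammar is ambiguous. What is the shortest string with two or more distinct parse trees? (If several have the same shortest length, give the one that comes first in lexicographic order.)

length 1: no string has ≥2 trees
length 2: e e has 2 parse trees

Two derivations of e e:
  A0 ⇒ e A0 ⇒ e e
  A0 ⇒ A0 e ⇒ e e

e e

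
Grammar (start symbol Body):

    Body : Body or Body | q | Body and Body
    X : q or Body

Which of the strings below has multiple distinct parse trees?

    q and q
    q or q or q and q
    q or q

q or q or q and q

q and q: 1 tree
q or q or q and q: 5 trees
q or q: 1 tree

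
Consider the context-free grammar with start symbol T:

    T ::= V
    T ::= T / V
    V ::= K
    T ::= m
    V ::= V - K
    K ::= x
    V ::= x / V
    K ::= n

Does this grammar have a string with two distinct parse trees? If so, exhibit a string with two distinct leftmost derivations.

Ambiguous

Witness: x / n

Derivation 1: T ⇒ V ⇒ x / V ⇒ x / K ⇒ x / n
Derivation 2: T ⇒ T / V ⇒ V / V ⇒ K / V ⇒ x / V ⇒ x / K ⇒ x / n

Two distinct leftmost derivations for the same string.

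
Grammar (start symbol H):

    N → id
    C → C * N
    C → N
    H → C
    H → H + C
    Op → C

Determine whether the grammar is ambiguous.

Unambiguous

(Op is unreachable from H, so its rules don't affect L(H).) This is a standard precedence ladder (H over C over N), with each level left-recursive on its own operator ('+' at H, '*' at C). That structure is LR(1), hence unambiguous.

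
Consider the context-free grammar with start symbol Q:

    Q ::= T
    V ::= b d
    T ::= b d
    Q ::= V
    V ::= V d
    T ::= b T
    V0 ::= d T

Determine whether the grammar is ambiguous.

Ambiguous

Witness: b d

Derivation 1: Q ⇒ T ⇒ b d
Derivation 2: Q ⇒ V ⇒ b d

Two distinct leftmost derivations for the same string.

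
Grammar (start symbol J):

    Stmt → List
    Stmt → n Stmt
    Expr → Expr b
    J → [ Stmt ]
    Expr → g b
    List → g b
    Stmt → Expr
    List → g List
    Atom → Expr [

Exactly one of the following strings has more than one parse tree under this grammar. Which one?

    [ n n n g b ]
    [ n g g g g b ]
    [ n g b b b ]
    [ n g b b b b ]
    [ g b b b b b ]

[ n n n g b ]

[ n n n g b ]: 2 trees
[ n g g g g b ]: 1 tree
[ n g b b b ]: 1 tree
[ n g b b b b ]: 1 tree
[ g b b b b b ]: 1 tree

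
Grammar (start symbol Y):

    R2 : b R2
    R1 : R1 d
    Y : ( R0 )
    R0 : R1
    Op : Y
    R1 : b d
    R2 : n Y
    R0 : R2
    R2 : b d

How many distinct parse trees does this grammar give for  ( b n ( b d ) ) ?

Parse trees for ( b n ( b d ) ):
  [Y ( [R0 [R2 b [R2 n [Y ( [R0 [R1 b d]] )]]]] )]
  [Y ( [R0 [R2 b [R2 n [Y ( [R0 [R2 b d]] )]]]] )]

2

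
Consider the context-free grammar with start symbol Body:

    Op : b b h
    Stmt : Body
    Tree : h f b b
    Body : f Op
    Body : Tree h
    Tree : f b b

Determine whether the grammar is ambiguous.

Ambiguous

Witness: f b b h

Derivation 1: Body ⇒ f Op ⇒ f b b h
Derivation 2: Body ⇒ Tree h ⇒ f b b h

Two distinct leftmost derivations for the same string.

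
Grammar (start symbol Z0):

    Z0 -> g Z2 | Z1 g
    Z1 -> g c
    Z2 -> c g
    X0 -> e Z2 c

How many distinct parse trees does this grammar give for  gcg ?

2

Parse trees for gcg:
  [Z0 g [Z2 c g]]
  [Z0 [Z1 g c] g]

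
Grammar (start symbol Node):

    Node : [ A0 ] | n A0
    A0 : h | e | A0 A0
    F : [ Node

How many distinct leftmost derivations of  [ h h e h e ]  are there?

Parse trees for [ h h e h e ] (showing first 6 of 14):
  [Node [ [A0 [A0 h] [A0 [A0 h] [A0 [A0 e] [A0 [A0 h] [A0 e]]]]] ]]
  [Node [ [A0 [A0 h] [A0 [A0 h] [A0 [A0 [A0 e] [A0 h]] [A0 e]]]] ]]
  [Node [ [A0 [A0 h] [A0 [A0 [A0 h] [A0 e]] [A0 [A0 h] [A0 e]]]] ]]
  [Node [ [A0 [A0 h] [A0 [A0 [A0 h] [A0 [A0 e] [A0 h]]] [A0 e]]] ]]
  [Node [ [A0 [A0 h] [A0 [A0 [A0 [A0 h] [A0 e]] [A0 h]] [A0 e]]] ]]
  [Node [ [A0 [A0 [A0 h] [A0 h]] [A0 [A0 e] [A0 [A0 h] [A0 e]]]] ]]

14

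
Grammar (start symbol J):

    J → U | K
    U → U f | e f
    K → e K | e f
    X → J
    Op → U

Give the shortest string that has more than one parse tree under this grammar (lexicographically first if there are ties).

e f

length 2: e f has 2 parse trees

Two derivations of e f:
  J ⇒ U ⇒ e f
  J ⇒ K ⇒ e f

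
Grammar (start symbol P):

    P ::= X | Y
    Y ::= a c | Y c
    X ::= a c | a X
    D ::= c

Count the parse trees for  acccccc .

Parse trees for acccccc:
  [P [Y [Y [Y [Y [Y [Y a c] c] c] c] c] c]]

1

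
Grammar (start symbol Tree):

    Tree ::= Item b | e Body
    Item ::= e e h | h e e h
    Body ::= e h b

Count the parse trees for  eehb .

Parse trees for eehb:
  [Tree [Item e e h] b]
  [Tree e [Body e h b]]

2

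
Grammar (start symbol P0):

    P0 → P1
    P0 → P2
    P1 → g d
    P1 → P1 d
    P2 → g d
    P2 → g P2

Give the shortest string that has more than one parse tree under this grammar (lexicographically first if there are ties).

g d

length 2: g d has 2 parse trees

Two derivations of g d:
  P0 ⇒ P1 ⇒ g d
  P0 ⇒ P2 ⇒ g d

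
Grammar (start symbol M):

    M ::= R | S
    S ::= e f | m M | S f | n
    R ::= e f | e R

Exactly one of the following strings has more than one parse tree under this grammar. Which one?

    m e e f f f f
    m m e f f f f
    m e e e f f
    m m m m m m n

m e e f f f f: 1 tree
m m e f f f f: 14 trees
m e e e f f: 1 tree
m m m m m m n: 1 tree

m m e f f f f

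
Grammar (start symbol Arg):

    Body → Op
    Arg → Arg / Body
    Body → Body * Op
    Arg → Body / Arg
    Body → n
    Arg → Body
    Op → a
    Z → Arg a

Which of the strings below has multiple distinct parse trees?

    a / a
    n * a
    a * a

a / a: 2 trees
n * a: 1 tree
a * a: 1 tree

a / a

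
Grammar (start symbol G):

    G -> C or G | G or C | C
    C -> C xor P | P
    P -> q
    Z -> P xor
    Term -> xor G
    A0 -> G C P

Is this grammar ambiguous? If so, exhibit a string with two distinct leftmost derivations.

Witness: q or q

Derivation 1: G ⇒ C or G ⇒ P or G ⇒ q or G ⇒ q or C ⇒ q or P ⇒ q or q
Derivation 2: G ⇒ G or C ⇒ C or C ⇒ P or C ⇒ q or C ⇒ q or P ⇒ q or q

Two distinct leftmost derivations for the same string.

Ambiguous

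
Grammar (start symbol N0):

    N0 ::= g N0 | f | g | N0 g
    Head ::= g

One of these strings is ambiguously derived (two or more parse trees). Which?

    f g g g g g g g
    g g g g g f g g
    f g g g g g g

f g g g g g g g: 1 tree
g g g g g f g g: 21 trees
f g g g g g g: 1 tree

g g g g g f g g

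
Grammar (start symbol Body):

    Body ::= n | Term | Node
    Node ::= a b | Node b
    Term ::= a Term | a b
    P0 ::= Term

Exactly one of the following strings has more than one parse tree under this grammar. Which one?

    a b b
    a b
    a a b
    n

a b

a b b: 1 tree
a b: 2 trees
a a b: 1 tree
n: 1 tree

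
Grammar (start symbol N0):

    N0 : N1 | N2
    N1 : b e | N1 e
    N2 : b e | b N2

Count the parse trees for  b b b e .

Parse trees for b b b e:
  [N0 [N2 b [N2 b [N2 b e]]]]

1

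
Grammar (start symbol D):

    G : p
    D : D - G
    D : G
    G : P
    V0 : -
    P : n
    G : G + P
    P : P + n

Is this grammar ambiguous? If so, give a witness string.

Ambiguous

Witness: n + n

Derivation 1: D ⇒ G ⇒ P ⇒ P + n ⇒ n + n
Derivation 2: D ⇒ G ⇒ G + P ⇒ P + P ⇒ n + P ⇒ n + n

Two distinct leftmost derivations for the same string.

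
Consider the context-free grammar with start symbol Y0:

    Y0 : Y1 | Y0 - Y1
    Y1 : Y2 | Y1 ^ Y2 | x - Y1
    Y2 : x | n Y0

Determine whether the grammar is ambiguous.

Witness: x - x

Derivation 1: Y0 ⇒ Y1 ⇒ x - Y1 ⇒ x - Y2 ⇒ x - x
Derivation 2: Y0 ⇒ Y0 - Y1 ⇒ Y1 - Y1 ⇒ Y2 - Y1 ⇒ x - Y1 ⇒ x - Y2 ⇒ x - x

Two distinct leftmost derivations for the same string.

Ambiguous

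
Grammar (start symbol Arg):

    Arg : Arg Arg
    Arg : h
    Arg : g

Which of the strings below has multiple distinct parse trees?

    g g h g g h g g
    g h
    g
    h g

g g h g g h g g

g g h g g h g g: 429 trees
g h: 1 tree
g: 1 tree
h g: 1 tree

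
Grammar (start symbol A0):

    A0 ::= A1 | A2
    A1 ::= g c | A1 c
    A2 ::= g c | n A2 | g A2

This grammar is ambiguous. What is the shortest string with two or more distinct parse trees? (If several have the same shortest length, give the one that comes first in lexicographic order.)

g c

length 2: g c has 2 parse trees

Two derivations of g c:
  A0 ⇒ A1 ⇒ g c
  A0 ⇒ A2 ⇒ g c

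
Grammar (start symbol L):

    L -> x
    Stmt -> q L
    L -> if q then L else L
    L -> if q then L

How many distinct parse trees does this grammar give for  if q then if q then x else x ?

2

Parse trees for if q then if q then x else x:
  [L if q then [L if q then [L x]] else [L x]]
  [L if q then [L if q then [L x] else [L x]]]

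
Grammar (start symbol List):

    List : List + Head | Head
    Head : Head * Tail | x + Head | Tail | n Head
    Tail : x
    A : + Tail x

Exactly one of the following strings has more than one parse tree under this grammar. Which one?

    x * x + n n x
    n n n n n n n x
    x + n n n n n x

x + n n n n n x

x * x + n n x: 1 tree
n n n n n n n x: 1 tree
x + n n n n n x: 2 trees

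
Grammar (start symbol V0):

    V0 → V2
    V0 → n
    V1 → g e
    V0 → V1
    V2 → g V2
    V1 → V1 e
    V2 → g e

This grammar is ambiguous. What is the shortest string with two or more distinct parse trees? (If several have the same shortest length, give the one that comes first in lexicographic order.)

g e

length 1: no string has ≥2 trees
length 2: g e has 2 parse trees

Two derivations of g e:
  V0 ⇒ V2 ⇒ g e
  V0 ⇒ V1 ⇒ g e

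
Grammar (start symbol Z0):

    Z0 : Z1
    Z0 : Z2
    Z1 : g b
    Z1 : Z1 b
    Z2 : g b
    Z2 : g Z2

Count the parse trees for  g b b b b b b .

1

Parse trees for g b b b b b b:
  [Z0 [Z1 [Z1 [Z1 [Z1 [Z1 [Z1 g b] b] b] b] b] b]]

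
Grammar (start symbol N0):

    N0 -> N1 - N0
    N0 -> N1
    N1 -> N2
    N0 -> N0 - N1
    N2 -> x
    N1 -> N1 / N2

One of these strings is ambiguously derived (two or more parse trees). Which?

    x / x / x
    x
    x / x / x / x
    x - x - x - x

x - x - x - x

x / x / x: 1 tree
x: 1 tree
x / x / x / x: 1 tree
x - x - x - x: 8 trees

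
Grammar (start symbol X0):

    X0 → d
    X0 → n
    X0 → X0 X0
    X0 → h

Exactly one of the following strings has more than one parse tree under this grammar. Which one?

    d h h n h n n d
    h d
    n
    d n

d h h n h n n d

d h h n h n n d: 429 trees
h d: 1 tree
n: 1 tree
d n: 1 tree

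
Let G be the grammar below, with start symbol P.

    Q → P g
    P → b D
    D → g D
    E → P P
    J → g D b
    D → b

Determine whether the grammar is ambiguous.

Only P, D are reachable from P; ignoring the rest: Each reachable nonterminal has at most one production per leading terminal, and all productions are right-linear; the derivation is determined token-by-token.

Unambiguous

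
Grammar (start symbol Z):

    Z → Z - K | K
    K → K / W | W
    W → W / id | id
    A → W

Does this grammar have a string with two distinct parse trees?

Ambiguous

Witness: id / id

Derivation 1: Z ⇒ K ⇒ K / W ⇒ W / W ⇒ id / W ⇒ id / id
Derivation 2: Z ⇒ K ⇒ W ⇒ W / id ⇒ id / id

Two distinct leftmost derivations for the same string.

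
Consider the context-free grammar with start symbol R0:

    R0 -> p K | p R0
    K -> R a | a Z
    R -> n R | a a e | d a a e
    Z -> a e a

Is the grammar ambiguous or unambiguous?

Witness: p a a e a

Derivation 1: R0 ⇒ p K ⇒ p R a ⇒ p a a e a
Derivation 2: R0 ⇒ p K ⇒ p a Z ⇒ p a a e a

Two distinct leftmost derivations for the same string.

Ambiguous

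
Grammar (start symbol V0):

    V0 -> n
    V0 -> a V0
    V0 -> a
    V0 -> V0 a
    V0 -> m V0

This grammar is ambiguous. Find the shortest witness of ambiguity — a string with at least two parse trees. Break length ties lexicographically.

length 1: no string has ≥2 trees
length 2: a a has 2 parse trees

Two derivations of a a:
  V0 ⇒ a V0 ⇒ a a
  V0 ⇒ V0 a ⇒ a a

a a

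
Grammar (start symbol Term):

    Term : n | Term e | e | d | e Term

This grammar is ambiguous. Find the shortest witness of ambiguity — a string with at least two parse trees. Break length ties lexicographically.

e e

length 1: no string has ≥2 trees
length 2: e e has 2 parse trees

Two derivations of e e:
  Term ⇒ Term e ⇒ e e
  Term ⇒ e Term ⇒ e e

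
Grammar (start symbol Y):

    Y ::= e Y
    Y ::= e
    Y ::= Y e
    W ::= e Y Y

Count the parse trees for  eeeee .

Parse trees for eeeee (showing first 6 of 16):
  [Y e [Y e [Y e [Y e [Y e]]]]]
  [Y e [Y e [Y e [Y [Y e] e]]]]
  [Y e [Y e [Y [Y e [Y e]] e]]]
  [Y e [Y e [Y [Y [Y e] e] e]]]
  [Y e [Y [Y e [Y e [Y e]]] e]]
  [Y e [Y [Y e [Y [Y e] e]] e]]

16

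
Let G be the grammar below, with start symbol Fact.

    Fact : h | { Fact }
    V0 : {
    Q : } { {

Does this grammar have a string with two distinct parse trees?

(V0, Q are unreachable from Fact, so their rules don't affect L(Fact).) L(Fact) is { openⁿ atom closeⁿ : n ≥ 0 }. The bracket depth fixes n, and the derivation is forced at every step.

Unambiguous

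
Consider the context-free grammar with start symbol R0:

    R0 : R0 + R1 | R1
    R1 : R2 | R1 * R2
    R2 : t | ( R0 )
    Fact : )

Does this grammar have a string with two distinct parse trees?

Unambiguous

Only R0, R1, R2 are reachable from R0; ignoring the rest: R0 → R0 + R1 | R1  ;  R1 → R1 * R2 | R2  — a left-associative chain with R2 at the bottom. Each string factors uniquely by precedence.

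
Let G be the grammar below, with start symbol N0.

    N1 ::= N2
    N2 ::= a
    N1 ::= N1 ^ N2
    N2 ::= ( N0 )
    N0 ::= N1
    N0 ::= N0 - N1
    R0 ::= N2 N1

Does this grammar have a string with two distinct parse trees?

(R0 is unreachable from N0, so its rules don't affect L(N0).) The grammar is stratified — N0 handles '-' (left-recursive), N1 handles '^', N2 atoms. Each operator has a fixed associativity and precedence level, so every string has one parse.

Unambiguous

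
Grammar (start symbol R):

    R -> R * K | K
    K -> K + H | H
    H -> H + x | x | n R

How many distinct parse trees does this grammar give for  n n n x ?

Parse trees for n n n x:
  [R [K [H n [R [K [H n [R [K [H n [R [K [H x]]]]]]]]]]]]

1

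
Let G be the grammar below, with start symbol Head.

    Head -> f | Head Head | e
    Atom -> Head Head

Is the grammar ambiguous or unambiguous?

Witness: e e e

Derivation 1: Head ⇒ Head Head ⇒ Head Head Head ⇒ e Head Head ⇒ e e Head ⇒ e e e
Derivation 2: Head ⇒ Head Head ⇒ e Head ⇒ e Head Head ⇒ e e Head ⇒ e e e

Two distinct leftmost derivations for the same string.

Ambiguous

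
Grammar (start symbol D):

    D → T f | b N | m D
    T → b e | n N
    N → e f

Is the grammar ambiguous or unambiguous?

Ambiguous

Witness: b e f

Derivation 1: D ⇒ T f ⇒ b e f
Derivation 2: D ⇒ b N ⇒ b e f

Two distinct leftmost derivations for the same string.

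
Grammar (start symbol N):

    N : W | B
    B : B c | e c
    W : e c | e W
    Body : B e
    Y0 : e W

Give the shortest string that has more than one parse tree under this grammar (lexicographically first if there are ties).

length 2: e c has 2 parse trees

Two derivations of e c:
  N ⇒ W ⇒ e c
  N ⇒ B ⇒ e c

e c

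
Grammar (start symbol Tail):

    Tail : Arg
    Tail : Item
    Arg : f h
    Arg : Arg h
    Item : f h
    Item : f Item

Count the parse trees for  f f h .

1

Parse trees for f f h:
  [Tail [Item f [Item f h]]]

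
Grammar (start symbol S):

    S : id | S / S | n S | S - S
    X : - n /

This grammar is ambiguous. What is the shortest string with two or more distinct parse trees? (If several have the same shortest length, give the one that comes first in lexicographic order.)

n id - id

length 1: no string has ≥2 trees
length 2: no string has ≥2 trees
length 3: no string has ≥2 trees
length 4: n id - id has 2 parse trees

Two derivations of n id - id:
  S ⇒ n S ⇒ n S - S ⇒ n id - S ⇒ n id - id
  S ⇒ S - S ⇒ n S - S ⇒ n id - S ⇒ n id - id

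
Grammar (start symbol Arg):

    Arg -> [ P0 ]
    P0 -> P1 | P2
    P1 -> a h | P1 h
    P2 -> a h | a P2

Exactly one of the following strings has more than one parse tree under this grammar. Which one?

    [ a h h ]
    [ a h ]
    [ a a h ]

[ a h h ]: 1 tree
[ a h ]: 2 trees
[ a a h ]: 1 tree

[ a h ]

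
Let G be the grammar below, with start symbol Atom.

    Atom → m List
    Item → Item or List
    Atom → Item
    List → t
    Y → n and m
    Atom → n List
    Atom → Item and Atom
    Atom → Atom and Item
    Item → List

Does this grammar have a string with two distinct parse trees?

Witness: t and t

Derivation 1: Atom ⇒ Item and Atom ⇒ List and Atom ⇒ t and Atom ⇒ t and Item ⇒ t and List ⇒ t and t
Derivation 2: Atom ⇒ Atom and Item ⇒ Item and Item ⇒ List and Item ⇒ t and Item ⇒ t and List ⇒ t and t

Two distinct leftmost derivations for the same string.

Ambiguous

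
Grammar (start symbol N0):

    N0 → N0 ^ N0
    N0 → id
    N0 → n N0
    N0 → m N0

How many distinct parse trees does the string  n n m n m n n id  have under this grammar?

1

Parse trees for n n m n m n n id:
  [N0 n [N0 n [N0 m [N0 n [N0 m [N0 n [N0 n [N0 id]]]]]]]]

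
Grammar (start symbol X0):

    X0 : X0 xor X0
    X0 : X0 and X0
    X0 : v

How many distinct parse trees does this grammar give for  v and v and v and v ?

5

Parse trees for v and v and v and v:
  [X0 [X0 v] and [X0 [X0 v] and [X0 [X0 v] and [X0 v]]]]
  [X0 [X0 v] and [X0 [X0 [X0 v] and [X0 v]] and [X0 v]]]
  [X0 [X0 [X0 v] and [X0 v]] and [X0 [X0 v] and [X0 v]]]
  [X0 [X0 [X0 v] and [X0 [X0 v] and [X0 v]]] and [X0 v]]
  [X0 [X0 [X0 [X0 v] and [X0 v]] and [X0 v]] and [X0 v]]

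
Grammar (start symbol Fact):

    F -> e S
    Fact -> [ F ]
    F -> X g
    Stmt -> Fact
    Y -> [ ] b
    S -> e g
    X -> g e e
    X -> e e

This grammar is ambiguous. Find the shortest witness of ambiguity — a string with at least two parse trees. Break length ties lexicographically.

[ e e g ]

length 5: [ e e g ] has 2 parse trees

Two derivations of [ e e g ]:
  Fact ⇒ [ F ] ⇒ [ e S ] ⇒ [ e e g ]
  Fact ⇒ [ F ] ⇒ [ X g ] ⇒ [ e e g ]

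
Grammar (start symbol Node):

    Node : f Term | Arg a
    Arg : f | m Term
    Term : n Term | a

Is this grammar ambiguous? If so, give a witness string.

Witness: f a

Derivation 1: Node ⇒ f Term ⇒ f a
Derivation 2: Node ⇒ Arg a ⇒ f a

Two distinct leftmost derivations for the same string.

Ambiguous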